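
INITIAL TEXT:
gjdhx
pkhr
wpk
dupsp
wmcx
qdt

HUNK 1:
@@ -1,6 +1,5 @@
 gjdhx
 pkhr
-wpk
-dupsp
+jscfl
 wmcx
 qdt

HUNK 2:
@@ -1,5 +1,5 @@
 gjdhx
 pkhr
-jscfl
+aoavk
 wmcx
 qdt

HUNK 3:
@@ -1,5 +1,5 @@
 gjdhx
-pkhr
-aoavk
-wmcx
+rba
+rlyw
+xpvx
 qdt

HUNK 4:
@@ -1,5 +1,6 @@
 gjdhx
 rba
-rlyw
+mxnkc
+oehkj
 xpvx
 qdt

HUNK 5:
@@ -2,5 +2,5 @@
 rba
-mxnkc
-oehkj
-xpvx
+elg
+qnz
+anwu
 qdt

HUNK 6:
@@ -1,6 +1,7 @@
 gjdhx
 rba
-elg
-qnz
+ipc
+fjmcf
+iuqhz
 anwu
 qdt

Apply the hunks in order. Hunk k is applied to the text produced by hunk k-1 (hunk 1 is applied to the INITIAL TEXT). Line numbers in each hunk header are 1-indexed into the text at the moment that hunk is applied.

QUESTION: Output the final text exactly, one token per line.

Hunk 1: at line 1 remove [wpk,dupsp] add [jscfl] -> 5 lines: gjdhx pkhr jscfl wmcx qdt
Hunk 2: at line 1 remove [jscfl] add [aoavk] -> 5 lines: gjdhx pkhr aoavk wmcx qdt
Hunk 3: at line 1 remove [pkhr,aoavk,wmcx] add [rba,rlyw,xpvx] -> 5 lines: gjdhx rba rlyw xpvx qdt
Hunk 4: at line 1 remove [rlyw] add [mxnkc,oehkj] -> 6 lines: gjdhx rba mxnkc oehkj xpvx qdt
Hunk 5: at line 2 remove [mxnkc,oehkj,xpvx] add [elg,qnz,anwu] -> 6 lines: gjdhx rba elg qnz anwu qdt
Hunk 6: at line 1 remove [elg,qnz] add [ipc,fjmcf,iuqhz] -> 7 lines: gjdhx rba ipc fjmcf iuqhz anwu qdt

Answer: gjdhx
rba
ipc
fjmcf
iuqhz
anwu
qdt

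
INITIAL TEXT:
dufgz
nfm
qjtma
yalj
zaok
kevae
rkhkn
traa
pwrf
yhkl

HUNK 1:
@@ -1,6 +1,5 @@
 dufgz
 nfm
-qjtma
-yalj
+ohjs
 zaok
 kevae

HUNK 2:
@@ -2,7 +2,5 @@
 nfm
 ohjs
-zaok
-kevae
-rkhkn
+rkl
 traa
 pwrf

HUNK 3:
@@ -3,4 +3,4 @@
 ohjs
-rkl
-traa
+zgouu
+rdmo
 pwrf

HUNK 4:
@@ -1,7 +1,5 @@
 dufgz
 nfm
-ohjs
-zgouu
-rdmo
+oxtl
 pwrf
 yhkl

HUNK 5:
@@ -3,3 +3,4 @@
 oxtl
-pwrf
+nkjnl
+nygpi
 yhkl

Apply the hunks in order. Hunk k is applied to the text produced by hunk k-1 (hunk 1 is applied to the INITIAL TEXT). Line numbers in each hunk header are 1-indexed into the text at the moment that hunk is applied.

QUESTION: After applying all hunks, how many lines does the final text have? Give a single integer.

Answer: 6

Derivation:
Hunk 1: at line 1 remove [qjtma,yalj] add [ohjs] -> 9 lines: dufgz nfm ohjs zaok kevae rkhkn traa pwrf yhkl
Hunk 2: at line 2 remove [zaok,kevae,rkhkn] add [rkl] -> 7 lines: dufgz nfm ohjs rkl traa pwrf yhkl
Hunk 3: at line 3 remove [rkl,traa] add [zgouu,rdmo] -> 7 lines: dufgz nfm ohjs zgouu rdmo pwrf yhkl
Hunk 4: at line 1 remove [ohjs,zgouu,rdmo] add [oxtl] -> 5 lines: dufgz nfm oxtl pwrf yhkl
Hunk 5: at line 3 remove [pwrf] add [nkjnl,nygpi] -> 6 lines: dufgz nfm oxtl nkjnl nygpi yhkl
Final line count: 6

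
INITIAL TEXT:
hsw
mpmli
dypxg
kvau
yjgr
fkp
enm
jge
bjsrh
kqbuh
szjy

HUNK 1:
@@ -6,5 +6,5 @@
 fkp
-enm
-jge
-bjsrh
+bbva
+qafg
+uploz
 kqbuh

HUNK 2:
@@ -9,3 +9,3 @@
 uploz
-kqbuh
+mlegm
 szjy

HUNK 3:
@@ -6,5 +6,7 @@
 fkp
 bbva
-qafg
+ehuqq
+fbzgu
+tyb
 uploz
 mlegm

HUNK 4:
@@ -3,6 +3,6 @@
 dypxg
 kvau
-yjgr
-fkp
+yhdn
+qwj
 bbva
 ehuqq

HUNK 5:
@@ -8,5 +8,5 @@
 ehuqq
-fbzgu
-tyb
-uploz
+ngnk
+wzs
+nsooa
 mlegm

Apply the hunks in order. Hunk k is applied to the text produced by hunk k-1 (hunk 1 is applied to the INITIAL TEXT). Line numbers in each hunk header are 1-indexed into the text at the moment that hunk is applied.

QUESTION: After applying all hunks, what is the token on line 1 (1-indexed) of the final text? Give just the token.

Answer: hsw

Derivation:
Hunk 1: at line 6 remove [enm,jge,bjsrh] add [bbva,qafg,uploz] -> 11 lines: hsw mpmli dypxg kvau yjgr fkp bbva qafg uploz kqbuh szjy
Hunk 2: at line 9 remove [kqbuh] add [mlegm] -> 11 lines: hsw mpmli dypxg kvau yjgr fkp bbva qafg uploz mlegm szjy
Hunk 3: at line 6 remove [qafg] add [ehuqq,fbzgu,tyb] -> 13 lines: hsw mpmli dypxg kvau yjgr fkp bbva ehuqq fbzgu tyb uploz mlegm szjy
Hunk 4: at line 3 remove [yjgr,fkp] add [yhdn,qwj] -> 13 lines: hsw mpmli dypxg kvau yhdn qwj bbva ehuqq fbzgu tyb uploz mlegm szjy
Hunk 5: at line 8 remove [fbzgu,tyb,uploz] add [ngnk,wzs,nsooa] -> 13 lines: hsw mpmli dypxg kvau yhdn qwj bbva ehuqq ngnk wzs nsooa mlegm szjy
Final line 1: hsw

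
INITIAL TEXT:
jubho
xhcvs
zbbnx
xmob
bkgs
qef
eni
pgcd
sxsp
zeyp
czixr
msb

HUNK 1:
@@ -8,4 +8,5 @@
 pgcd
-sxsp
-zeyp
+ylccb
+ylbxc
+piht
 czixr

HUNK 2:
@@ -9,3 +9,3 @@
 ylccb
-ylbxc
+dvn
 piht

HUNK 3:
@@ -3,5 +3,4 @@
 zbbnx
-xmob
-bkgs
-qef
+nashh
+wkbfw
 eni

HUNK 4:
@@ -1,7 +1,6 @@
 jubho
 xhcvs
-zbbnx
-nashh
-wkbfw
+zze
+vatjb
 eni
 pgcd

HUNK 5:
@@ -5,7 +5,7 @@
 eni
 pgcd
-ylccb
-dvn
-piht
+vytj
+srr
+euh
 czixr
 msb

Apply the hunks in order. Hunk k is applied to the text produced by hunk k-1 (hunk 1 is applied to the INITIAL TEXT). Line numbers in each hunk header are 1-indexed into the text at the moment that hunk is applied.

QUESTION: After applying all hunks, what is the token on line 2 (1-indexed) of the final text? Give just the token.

Answer: xhcvs

Derivation:
Hunk 1: at line 8 remove [sxsp,zeyp] add [ylccb,ylbxc,piht] -> 13 lines: jubho xhcvs zbbnx xmob bkgs qef eni pgcd ylccb ylbxc piht czixr msb
Hunk 2: at line 9 remove [ylbxc] add [dvn] -> 13 lines: jubho xhcvs zbbnx xmob bkgs qef eni pgcd ylccb dvn piht czixr msb
Hunk 3: at line 3 remove [xmob,bkgs,qef] add [nashh,wkbfw] -> 12 lines: jubho xhcvs zbbnx nashh wkbfw eni pgcd ylccb dvn piht czixr msb
Hunk 4: at line 1 remove [zbbnx,nashh,wkbfw] add [zze,vatjb] -> 11 lines: jubho xhcvs zze vatjb eni pgcd ylccb dvn piht czixr msb
Hunk 5: at line 5 remove [ylccb,dvn,piht] add [vytj,srr,euh] -> 11 lines: jubho xhcvs zze vatjb eni pgcd vytj srr euh czixr msb
Final line 2: xhcvs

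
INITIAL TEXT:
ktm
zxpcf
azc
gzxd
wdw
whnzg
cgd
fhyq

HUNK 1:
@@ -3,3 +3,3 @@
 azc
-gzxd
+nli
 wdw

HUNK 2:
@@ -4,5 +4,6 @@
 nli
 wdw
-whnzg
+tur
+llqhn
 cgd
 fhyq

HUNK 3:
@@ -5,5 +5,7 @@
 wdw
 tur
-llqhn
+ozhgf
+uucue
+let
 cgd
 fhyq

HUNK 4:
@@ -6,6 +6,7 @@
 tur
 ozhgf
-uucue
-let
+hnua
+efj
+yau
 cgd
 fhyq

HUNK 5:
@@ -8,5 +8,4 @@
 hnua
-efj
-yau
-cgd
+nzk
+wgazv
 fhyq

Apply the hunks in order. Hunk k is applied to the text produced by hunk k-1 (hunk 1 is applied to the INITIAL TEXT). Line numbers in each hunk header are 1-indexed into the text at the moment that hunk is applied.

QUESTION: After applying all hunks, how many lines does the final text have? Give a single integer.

Hunk 1: at line 3 remove [gzxd] add [nli] -> 8 lines: ktm zxpcf azc nli wdw whnzg cgd fhyq
Hunk 2: at line 4 remove [whnzg] add [tur,llqhn] -> 9 lines: ktm zxpcf azc nli wdw tur llqhn cgd fhyq
Hunk 3: at line 5 remove [llqhn] add [ozhgf,uucue,let] -> 11 lines: ktm zxpcf azc nli wdw tur ozhgf uucue let cgd fhyq
Hunk 4: at line 6 remove [uucue,let] add [hnua,efj,yau] -> 12 lines: ktm zxpcf azc nli wdw tur ozhgf hnua efj yau cgd fhyq
Hunk 5: at line 8 remove [efj,yau,cgd] add [nzk,wgazv] -> 11 lines: ktm zxpcf azc nli wdw tur ozhgf hnua nzk wgazv fhyq
Final line count: 11

Answer: 11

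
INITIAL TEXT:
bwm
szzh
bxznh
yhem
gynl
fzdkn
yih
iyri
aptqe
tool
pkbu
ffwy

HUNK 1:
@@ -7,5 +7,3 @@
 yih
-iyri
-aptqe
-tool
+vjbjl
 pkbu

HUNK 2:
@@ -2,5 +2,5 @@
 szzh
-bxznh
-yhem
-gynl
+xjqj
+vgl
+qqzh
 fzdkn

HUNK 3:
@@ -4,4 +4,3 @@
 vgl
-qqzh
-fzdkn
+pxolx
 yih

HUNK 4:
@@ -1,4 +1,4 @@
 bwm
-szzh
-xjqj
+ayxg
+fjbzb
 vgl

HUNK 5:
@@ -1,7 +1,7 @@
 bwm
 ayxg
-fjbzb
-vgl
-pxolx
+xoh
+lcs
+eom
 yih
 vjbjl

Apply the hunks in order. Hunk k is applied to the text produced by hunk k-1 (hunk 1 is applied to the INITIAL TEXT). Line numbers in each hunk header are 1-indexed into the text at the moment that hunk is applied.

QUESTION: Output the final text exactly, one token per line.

Answer: bwm
ayxg
xoh
lcs
eom
yih
vjbjl
pkbu
ffwy

Derivation:
Hunk 1: at line 7 remove [iyri,aptqe,tool] add [vjbjl] -> 10 lines: bwm szzh bxznh yhem gynl fzdkn yih vjbjl pkbu ffwy
Hunk 2: at line 2 remove [bxznh,yhem,gynl] add [xjqj,vgl,qqzh] -> 10 lines: bwm szzh xjqj vgl qqzh fzdkn yih vjbjl pkbu ffwy
Hunk 3: at line 4 remove [qqzh,fzdkn] add [pxolx] -> 9 lines: bwm szzh xjqj vgl pxolx yih vjbjl pkbu ffwy
Hunk 4: at line 1 remove [szzh,xjqj] add [ayxg,fjbzb] -> 9 lines: bwm ayxg fjbzb vgl pxolx yih vjbjl pkbu ffwy
Hunk 5: at line 1 remove [fjbzb,vgl,pxolx] add [xoh,lcs,eom] -> 9 lines: bwm ayxg xoh lcs eom yih vjbjl pkbu ffwy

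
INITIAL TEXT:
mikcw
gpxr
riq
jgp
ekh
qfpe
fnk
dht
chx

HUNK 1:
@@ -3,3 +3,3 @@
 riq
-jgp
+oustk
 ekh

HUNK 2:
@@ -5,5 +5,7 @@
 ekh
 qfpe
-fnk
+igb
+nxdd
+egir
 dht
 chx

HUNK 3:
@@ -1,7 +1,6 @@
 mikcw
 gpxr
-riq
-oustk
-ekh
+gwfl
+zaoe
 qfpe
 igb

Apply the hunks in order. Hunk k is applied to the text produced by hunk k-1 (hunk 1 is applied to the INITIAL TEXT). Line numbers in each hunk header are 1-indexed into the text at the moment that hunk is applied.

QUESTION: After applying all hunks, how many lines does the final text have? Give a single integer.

Answer: 10

Derivation:
Hunk 1: at line 3 remove [jgp] add [oustk] -> 9 lines: mikcw gpxr riq oustk ekh qfpe fnk dht chx
Hunk 2: at line 5 remove [fnk] add [igb,nxdd,egir] -> 11 lines: mikcw gpxr riq oustk ekh qfpe igb nxdd egir dht chx
Hunk 3: at line 1 remove [riq,oustk,ekh] add [gwfl,zaoe] -> 10 lines: mikcw gpxr gwfl zaoe qfpe igb nxdd egir dht chx
Final line count: 10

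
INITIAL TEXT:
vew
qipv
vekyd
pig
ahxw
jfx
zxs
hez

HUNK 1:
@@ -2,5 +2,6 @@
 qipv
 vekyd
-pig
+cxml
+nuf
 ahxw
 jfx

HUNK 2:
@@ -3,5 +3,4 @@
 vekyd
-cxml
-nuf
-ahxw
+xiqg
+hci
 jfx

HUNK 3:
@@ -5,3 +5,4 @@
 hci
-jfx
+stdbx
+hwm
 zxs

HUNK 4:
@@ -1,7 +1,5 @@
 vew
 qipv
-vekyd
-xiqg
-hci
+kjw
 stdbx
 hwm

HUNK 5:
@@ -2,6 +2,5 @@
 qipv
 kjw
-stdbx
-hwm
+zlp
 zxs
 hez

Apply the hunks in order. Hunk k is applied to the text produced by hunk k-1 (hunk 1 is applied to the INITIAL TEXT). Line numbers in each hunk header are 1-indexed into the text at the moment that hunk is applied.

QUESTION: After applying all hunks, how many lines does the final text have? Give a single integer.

Hunk 1: at line 2 remove [pig] add [cxml,nuf] -> 9 lines: vew qipv vekyd cxml nuf ahxw jfx zxs hez
Hunk 2: at line 3 remove [cxml,nuf,ahxw] add [xiqg,hci] -> 8 lines: vew qipv vekyd xiqg hci jfx zxs hez
Hunk 3: at line 5 remove [jfx] add [stdbx,hwm] -> 9 lines: vew qipv vekyd xiqg hci stdbx hwm zxs hez
Hunk 4: at line 1 remove [vekyd,xiqg,hci] add [kjw] -> 7 lines: vew qipv kjw stdbx hwm zxs hez
Hunk 5: at line 2 remove [stdbx,hwm] add [zlp] -> 6 lines: vew qipv kjw zlp zxs hez
Final line count: 6

Answer: 6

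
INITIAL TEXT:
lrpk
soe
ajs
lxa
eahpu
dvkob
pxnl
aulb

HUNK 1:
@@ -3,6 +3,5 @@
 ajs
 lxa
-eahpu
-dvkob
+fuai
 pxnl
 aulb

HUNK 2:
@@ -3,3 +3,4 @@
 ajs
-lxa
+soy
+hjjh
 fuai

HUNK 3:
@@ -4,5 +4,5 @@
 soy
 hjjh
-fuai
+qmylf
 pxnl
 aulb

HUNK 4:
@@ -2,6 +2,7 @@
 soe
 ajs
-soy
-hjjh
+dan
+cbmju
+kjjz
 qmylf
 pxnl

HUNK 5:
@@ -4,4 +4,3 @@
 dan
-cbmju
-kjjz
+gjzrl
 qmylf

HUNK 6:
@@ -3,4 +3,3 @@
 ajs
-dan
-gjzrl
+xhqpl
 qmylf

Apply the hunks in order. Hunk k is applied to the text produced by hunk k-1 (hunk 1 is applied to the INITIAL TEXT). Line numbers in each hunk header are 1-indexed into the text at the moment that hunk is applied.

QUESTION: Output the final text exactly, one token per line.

Answer: lrpk
soe
ajs
xhqpl
qmylf
pxnl
aulb

Derivation:
Hunk 1: at line 3 remove [eahpu,dvkob] add [fuai] -> 7 lines: lrpk soe ajs lxa fuai pxnl aulb
Hunk 2: at line 3 remove [lxa] add [soy,hjjh] -> 8 lines: lrpk soe ajs soy hjjh fuai pxnl aulb
Hunk 3: at line 4 remove [fuai] add [qmylf] -> 8 lines: lrpk soe ajs soy hjjh qmylf pxnl aulb
Hunk 4: at line 2 remove [soy,hjjh] add [dan,cbmju,kjjz] -> 9 lines: lrpk soe ajs dan cbmju kjjz qmylf pxnl aulb
Hunk 5: at line 4 remove [cbmju,kjjz] add [gjzrl] -> 8 lines: lrpk soe ajs dan gjzrl qmylf pxnl aulb
Hunk 6: at line 3 remove [dan,gjzrl] add [xhqpl] -> 7 lines: lrpk soe ajs xhqpl qmylf pxnl aulb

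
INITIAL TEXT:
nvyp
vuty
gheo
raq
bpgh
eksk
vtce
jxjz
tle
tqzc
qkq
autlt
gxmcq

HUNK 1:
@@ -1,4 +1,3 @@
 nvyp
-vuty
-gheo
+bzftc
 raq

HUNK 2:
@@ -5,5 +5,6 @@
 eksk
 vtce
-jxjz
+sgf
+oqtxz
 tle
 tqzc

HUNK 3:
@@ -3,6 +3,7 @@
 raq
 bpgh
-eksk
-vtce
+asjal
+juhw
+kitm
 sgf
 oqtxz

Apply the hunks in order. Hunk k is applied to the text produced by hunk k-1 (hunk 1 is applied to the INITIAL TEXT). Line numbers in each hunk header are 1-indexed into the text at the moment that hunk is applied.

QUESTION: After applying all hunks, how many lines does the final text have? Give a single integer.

Answer: 14

Derivation:
Hunk 1: at line 1 remove [vuty,gheo] add [bzftc] -> 12 lines: nvyp bzftc raq bpgh eksk vtce jxjz tle tqzc qkq autlt gxmcq
Hunk 2: at line 5 remove [jxjz] add [sgf,oqtxz] -> 13 lines: nvyp bzftc raq bpgh eksk vtce sgf oqtxz tle tqzc qkq autlt gxmcq
Hunk 3: at line 3 remove [eksk,vtce] add [asjal,juhw,kitm] -> 14 lines: nvyp bzftc raq bpgh asjal juhw kitm sgf oqtxz tle tqzc qkq autlt gxmcq
Final line count: 14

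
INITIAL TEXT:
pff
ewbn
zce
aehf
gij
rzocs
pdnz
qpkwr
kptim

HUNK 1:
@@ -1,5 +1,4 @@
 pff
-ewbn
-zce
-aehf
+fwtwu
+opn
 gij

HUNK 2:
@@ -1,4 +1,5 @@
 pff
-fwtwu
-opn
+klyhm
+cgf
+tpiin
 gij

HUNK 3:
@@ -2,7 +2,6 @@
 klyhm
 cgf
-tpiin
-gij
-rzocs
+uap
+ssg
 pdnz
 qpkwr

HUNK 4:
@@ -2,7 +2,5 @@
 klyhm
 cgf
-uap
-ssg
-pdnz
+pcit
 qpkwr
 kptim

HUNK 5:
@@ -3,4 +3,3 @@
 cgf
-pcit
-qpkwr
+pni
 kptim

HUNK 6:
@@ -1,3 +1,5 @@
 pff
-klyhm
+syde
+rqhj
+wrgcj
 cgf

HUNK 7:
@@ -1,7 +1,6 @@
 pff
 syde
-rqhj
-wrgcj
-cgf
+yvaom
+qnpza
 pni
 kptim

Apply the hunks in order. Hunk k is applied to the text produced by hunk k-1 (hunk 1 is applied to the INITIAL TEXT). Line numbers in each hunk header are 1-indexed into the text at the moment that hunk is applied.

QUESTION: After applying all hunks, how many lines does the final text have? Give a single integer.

Answer: 6

Derivation:
Hunk 1: at line 1 remove [ewbn,zce,aehf] add [fwtwu,opn] -> 8 lines: pff fwtwu opn gij rzocs pdnz qpkwr kptim
Hunk 2: at line 1 remove [fwtwu,opn] add [klyhm,cgf,tpiin] -> 9 lines: pff klyhm cgf tpiin gij rzocs pdnz qpkwr kptim
Hunk 3: at line 2 remove [tpiin,gij,rzocs] add [uap,ssg] -> 8 lines: pff klyhm cgf uap ssg pdnz qpkwr kptim
Hunk 4: at line 2 remove [uap,ssg,pdnz] add [pcit] -> 6 lines: pff klyhm cgf pcit qpkwr kptim
Hunk 5: at line 3 remove [pcit,qpkwr] add [pni] -> 5 lines: pff klyhm cgf pni kptim
Hunk 6: at line 1 remove [klyhm] add [syde,rqhj,wrgcj] -> 7 lines: pff syde rqhj wrgcj cgf pni kptim
Hunk 7: at line 1 remove [rqhj,wrgcj,cgf] add [yvaom,qnpza] -> 6 lines: pff syde yvaom qnpza pni kptim
Final line count: 6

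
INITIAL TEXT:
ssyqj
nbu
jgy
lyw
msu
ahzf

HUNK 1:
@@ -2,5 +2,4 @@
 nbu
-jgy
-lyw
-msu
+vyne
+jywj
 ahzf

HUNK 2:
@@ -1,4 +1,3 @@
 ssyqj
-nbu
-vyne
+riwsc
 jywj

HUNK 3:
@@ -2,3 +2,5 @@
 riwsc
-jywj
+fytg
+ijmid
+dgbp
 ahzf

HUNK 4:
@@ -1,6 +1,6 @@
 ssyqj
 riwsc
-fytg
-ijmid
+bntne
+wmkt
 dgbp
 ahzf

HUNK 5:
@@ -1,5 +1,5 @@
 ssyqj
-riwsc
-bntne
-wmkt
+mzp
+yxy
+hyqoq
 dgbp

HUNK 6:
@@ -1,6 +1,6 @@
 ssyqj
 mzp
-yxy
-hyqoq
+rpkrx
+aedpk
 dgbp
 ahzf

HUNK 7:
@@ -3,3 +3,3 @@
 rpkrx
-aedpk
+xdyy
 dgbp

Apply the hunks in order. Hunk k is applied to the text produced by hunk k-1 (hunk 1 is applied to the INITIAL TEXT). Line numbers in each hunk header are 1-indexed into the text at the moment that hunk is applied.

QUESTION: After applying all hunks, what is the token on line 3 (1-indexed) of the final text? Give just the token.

Answer: rpkrx

Derivation:
Hunk 1: at line 2 remove [jgy,lyw,msu] add [vyne,jywj] -> 5 lines: ssyqj nbu vyne jywj ahzf
Hunk 2: at line 1 remove [nbu,vyne] add [riwsc] -> 4 lines: ssyqj riwsc jywj ahzf
Hunk 3: at line 2 remove [jywj] add [fytg,ijmid,dgbp] -> 6 lines: ssyqj riwsc fytg ijmid dgbp ahzf
Hunk 4: at line 1 remove [fytg,ijmid] add [bntne,wmkt] -> 6 lines: ssyqj riwsc bntne wmkt dgbp ahzf
Hunk 5: at line 1 remove [riwsc,bntne,wmkt] add [mzp,yxy,hyqoq] -> 6 lines: ssyqj mzp yxy hyqoq dgbp ahzf
Hunk 6: at line 1 remove [yxy,hyqoq] add [rpkrx,aedpk] -> 6 lines: ssyqj mzp rpkrx aedpk dgbp ahzf
Hunk 7: at line 3 remove [aedpk] add [xdyy] -> 6 lines: ssyqj mzp rpkrx xdyy dgbp ahzf
Final line 3: rpkrx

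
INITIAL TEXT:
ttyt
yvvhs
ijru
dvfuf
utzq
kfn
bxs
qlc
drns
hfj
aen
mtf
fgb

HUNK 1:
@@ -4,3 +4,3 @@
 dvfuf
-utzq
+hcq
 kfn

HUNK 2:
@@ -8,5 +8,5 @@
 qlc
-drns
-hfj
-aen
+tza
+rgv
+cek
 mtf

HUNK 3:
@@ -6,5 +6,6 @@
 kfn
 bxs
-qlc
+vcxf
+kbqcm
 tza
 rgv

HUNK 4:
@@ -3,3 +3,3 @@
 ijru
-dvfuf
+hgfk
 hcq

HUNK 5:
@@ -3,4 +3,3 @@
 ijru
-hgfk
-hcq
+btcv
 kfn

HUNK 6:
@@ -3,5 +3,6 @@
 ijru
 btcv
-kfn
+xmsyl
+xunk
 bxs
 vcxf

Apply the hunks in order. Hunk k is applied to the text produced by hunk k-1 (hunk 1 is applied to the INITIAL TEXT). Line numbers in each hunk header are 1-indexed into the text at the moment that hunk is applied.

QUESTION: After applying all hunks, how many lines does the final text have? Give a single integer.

Hunk 1: at line 4 remove [utzq] add [hcq] -> 13 lines: ttyt yvvhs ijru dvfuf hcq kfn bxs qlc drns hfj aen mtf fgb
Hunk 2: at line 8 remove [drns,hfj,aen] add [tza,rgv,cek] -> 13 lines: ttyt yvvhs ijru dvfuf hcq kfn bxs qlc tza rgv cek mtf fgb
Hunk 3: at line 6 remove [qlc] add [vcxf,kbqcm] -> 14 lines: ttyt yvvhs ijru dvfuf hcq kfn bxs vcxf kbqcm tza rgv cek mtf fgb
Hunk 4: at line 3 remove [dvfuf] add [hgfk] -> 14 lines: ttyt yvvhs ijru hgfk hcq kfn bxs vcxf kbqcm tza rgv cek mtf fgb
Hunk 5: at line 3 remove [hgfk,hcq] add [btcv] -> 13 lines: ttyt yvvhs ijru btcv kfn bxs vcxf kbqcm tza rgv cek mtf fgb
Hunk 6: at line 3 remove [kfn] add [xmsyl,xunk] -> 14 lines: ttyt yvvhs ijru btcv xmsyl xunk bxs vcxf kbqcm tza rgv cek mtf fgb
Final line count: 14

Answer: 14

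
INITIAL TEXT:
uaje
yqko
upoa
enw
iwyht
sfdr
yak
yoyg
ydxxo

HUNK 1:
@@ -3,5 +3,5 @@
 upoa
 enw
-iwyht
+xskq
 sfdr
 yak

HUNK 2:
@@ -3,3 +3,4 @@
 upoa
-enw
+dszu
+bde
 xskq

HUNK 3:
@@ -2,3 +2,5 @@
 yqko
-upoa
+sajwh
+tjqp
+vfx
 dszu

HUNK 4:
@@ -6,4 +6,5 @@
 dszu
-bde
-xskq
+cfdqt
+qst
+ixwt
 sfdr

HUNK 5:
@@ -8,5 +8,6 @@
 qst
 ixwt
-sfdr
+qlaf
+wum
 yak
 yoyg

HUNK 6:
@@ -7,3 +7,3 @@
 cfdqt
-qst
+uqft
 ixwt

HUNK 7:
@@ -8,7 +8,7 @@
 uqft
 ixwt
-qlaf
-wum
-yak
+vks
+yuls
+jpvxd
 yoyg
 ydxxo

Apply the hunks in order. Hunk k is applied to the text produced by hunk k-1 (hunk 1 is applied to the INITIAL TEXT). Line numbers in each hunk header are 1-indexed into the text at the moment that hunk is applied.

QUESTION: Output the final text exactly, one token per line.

Hunk 1: at line 3 remove [iwyht] add [xskq] -> 9 lines: uaje yqko upoa enw xskq sfdr yak yoyg ydxxo
Hunk 2: at line 3 remove [enw] add [dszu,bde] -> 10 lines: uaje yqko upoa dszu bde xskq sfdr yak yoyg ydxxo
Hunk 3: at line 2 remove [upoa] add [sajwh,tjqp,vfx] -> 12 lines: uaje yqko sajwh tjqp vfx dszu bde xskq sfdr yak yoyg ydxxo
Hunk 4: at line 6 remove [bde,xskq] add [cfdqt,qst,ixwt] -> 13 lines: uaje yqko sajwh tjqp vfx dszu cfdqt qst ixwt sfdr yak yoyg ydxxo
Hunk 5: at line 8 remove [sfdr] add [qlaf,wum] -> 14 lines: uaje yqko sajwh tjqp vfx dszu cfdqt qst ixwt qlaf wum yak yoyg ydxxo
Hunk 6: at line 7 remove [qst] add [uqft] -> 14 lines: uaje yqko sajwh tjqp vfx dszu cfdqt uqft ixwt qlaf wum yak yoyg ydxxo
Hunk 7: at line 8 remove [qlaf,wum,yak] add [vks,yuls,jpvxd] -> 14 lines: uaje yqko sajwh tjqp vfx dszu cfdqt uqft ixwt vks yuls jpvxd yoyg ydxxo

Answer: uaje
yqko
sajwh
tjqp
vfx
dszu
cfdqt
uqft
ixwt
vks
yuls
jpvxd
yoyg
ydxxo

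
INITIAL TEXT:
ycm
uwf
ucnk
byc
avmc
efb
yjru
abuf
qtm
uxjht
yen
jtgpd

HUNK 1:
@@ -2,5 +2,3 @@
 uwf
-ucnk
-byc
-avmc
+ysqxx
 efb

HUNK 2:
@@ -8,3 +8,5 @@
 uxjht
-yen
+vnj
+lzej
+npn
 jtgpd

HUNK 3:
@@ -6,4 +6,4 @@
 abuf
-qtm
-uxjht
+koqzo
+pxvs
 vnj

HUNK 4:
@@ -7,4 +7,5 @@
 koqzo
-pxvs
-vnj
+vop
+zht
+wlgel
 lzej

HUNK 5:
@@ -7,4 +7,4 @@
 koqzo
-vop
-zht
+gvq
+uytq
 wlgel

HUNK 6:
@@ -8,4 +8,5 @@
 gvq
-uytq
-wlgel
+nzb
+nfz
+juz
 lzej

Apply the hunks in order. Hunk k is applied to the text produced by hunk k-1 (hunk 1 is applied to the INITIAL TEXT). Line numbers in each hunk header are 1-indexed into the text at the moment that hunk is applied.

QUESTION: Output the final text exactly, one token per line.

Answer: ycm
uwf
ysqxx
efb
yjru
abuf
koqzo
gvq
nzb
nfz
juz
lzej
npn
jtgpd

Derivation:
Hunk 1: at line 2 remove [ucnk,byc,avmc] add [ysqxx] -> 10 lines: ycm uwf ysqxx efb yjru abuf qtm uxjht yen jtgpd
Hunk 2: at line 8 remove [yen] add [vnj,lzej,npn] -> 12 lines: ycm uwf ysqxx efb yjru abuf qtm uxjht vnj lzej npn jtgpd
Hunk 3: at line 6 remove [qtm,uxjht] add [koqzo,pxvs] -> 12 lines: ycm uwf ysqxx efb yjru abuf koqzo pxvs vnj lzej npn jtgpd
Hunk 4: at line 7 remove [pxvs,vnj] add [vop,zht,wlgel] -> 13 lines: ycm uwf ysqxx efb yjru abuf koqzo vop zht wlgel lzej npn jtgpd
Hunk 5: at line 7 remove [vop,zht] add [gvq,uytq] -> 13 lines: ycm uwf ysqxx efb yjru abuf koqzo gvq uytq wlgel lzej npn jtgpd
Hunk 6: at line 8 remove [uytq,wlgel] add [nzb,nfz,juz] -> 14 lines: ycm uwf ysqxx efb yjru abuf koqzo gvq nzb nfz juz lzej npn jtgpd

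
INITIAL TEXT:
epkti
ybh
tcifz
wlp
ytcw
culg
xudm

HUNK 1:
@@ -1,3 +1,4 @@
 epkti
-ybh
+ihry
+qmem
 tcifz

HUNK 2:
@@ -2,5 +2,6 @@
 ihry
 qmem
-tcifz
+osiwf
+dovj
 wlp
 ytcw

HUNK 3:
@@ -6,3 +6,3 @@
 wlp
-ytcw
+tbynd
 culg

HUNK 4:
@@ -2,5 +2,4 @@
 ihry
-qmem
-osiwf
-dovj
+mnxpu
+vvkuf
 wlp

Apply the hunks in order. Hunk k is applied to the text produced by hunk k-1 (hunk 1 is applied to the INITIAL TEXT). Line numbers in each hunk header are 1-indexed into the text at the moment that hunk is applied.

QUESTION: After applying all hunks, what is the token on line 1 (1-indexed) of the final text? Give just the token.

Hunk 1: at line 1 remove [ybh] add [ihry,qmem] -> 8 lines: epkti ihry qmem tcifz wlp ytcw culg xudm
Hunk 2: at line 2 remove [tcifz] add [osiwf,dovj] -> 9 lines: epkti ihry qmem osiwf dovj wlp ytcw culg xudm
Hunk 3: at line 6 remove [ytcw] add [tbynd] -> 9 lines: epkti ihry qmem osiwf dovj wlp tbynd culg xudm
Hunk 4: at line 2 remove [qmem,osiwf,dovj] add [mnxpu,vvkuf] -> 8 lines: epkti ihry mnxpu vvkuf wlp tbynd culg xudm
Final line 1: epkti

Answer: epkti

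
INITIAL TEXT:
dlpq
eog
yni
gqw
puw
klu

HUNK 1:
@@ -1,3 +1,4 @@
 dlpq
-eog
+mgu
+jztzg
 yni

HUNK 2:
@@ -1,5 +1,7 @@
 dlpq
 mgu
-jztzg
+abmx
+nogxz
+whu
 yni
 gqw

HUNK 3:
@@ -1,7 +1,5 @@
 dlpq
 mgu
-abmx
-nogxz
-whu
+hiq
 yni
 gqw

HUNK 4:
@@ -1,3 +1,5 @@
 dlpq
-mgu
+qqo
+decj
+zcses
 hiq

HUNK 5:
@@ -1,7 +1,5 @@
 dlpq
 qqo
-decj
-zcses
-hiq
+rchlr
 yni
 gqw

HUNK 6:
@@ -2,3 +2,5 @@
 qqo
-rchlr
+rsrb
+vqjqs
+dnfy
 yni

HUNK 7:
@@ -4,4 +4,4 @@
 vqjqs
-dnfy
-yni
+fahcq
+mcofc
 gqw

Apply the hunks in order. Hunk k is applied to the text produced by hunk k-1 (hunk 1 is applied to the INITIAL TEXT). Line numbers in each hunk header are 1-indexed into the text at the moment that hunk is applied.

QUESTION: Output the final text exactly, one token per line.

Hunk 1: at line 1 remove [eog] add [mgu,jztzg] -> 7 lines: dlpq mgu jztzg yni gqw puw klu
Hunk 2: at line 1 remove [jztzg] add [abmx,nogxz,whu] -> 9 lines: dlpq mgu abmx nogxz whu yni gqw puw klu
Hunk 3: at line 1 remove [abmx,nogxz,whu] add [hiq] -> 7 lines: dlpq mgu hiq yni gqw puw klu
Hunk 4: at line 1 remove [mgu] add [qqo,decj,zcses] -> 9 lines: dlpq qqo decj zcses hiq yni gqw puw klu
Hunk 5: at line 1 remove [decj,zcses,hiq] add [rchlr] -> 7 lines: dlpq qqo rchlr yni gqw puw klu
Hunk 6: at line 2 remove [rchlr] add [rsrb,vqjqs,dnfy] -> 9 lines: dlpq qqo rsrb vqjqs dnfy yni gqw puw klu
Hunk 7: at line 4 remove [dnfy,yni] add [fahcq,mcofc] -> 9 lines: dlpq qqo rsrb vqjqs fahcq mcofc gqw puw klu

Answer: dlpq
qqo
rsrb
vqjqs
fahcq
mcofc
gqw
puw
klu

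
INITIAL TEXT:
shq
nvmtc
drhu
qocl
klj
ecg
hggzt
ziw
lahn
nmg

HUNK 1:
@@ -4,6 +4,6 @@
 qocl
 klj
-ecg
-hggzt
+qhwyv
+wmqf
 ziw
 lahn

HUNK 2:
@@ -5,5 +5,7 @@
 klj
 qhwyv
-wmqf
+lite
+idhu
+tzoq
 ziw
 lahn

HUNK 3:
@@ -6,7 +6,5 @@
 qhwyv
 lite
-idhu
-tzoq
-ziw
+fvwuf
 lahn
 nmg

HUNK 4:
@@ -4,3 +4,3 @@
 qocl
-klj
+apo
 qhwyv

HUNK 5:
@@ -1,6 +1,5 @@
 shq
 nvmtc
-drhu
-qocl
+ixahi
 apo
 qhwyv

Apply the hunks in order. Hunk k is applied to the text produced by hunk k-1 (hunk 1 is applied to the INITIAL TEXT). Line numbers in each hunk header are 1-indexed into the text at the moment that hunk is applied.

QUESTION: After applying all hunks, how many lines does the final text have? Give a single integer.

Hunk 1: at line 4 remove [ecg,hggzt] add [qhwyv,wmqf] -> 10 lines: shq nvmtc drhu qocl klj qhwyv wmqf ziw lahn nmg
Hunk 2: at line 5 remove [wmqf] add [lite,idhu,tzoq] -> 12 lines: shq nvmtc drhu qocl klj qhwyv lite idhu tzoq ziw lahn nmg
Hunk 3: at line 6 remove [idhu,tzoq,ziw] add [fvwuf] -> 10 lines: shq nvmtc drhu qocl klj qhwyv lite fvwuf lahn nmg
Hunk 4: at line 4 remove [klj] add [apo] -> 10 lines: shq nvmtc drhu qocl apo qhwyv lite fvwuf lahn nmg
Hunk 5: at line 1 remove [drhu,qocl] add [ixahi] -> 9 lines: shq nvmtc ixahi apo qhwyv lite fvwuf lahn nmg
Final line count: 9

Answer: 9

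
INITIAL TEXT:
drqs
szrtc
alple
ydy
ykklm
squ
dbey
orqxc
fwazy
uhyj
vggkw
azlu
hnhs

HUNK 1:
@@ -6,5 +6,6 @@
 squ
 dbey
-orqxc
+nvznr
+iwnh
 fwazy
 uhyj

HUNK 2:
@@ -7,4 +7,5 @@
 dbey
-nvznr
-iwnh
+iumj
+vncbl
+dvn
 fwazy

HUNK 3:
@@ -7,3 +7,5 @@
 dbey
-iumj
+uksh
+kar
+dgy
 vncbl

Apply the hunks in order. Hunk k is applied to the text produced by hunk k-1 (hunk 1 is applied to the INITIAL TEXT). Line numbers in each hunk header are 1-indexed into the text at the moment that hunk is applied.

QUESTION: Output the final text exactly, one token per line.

Hunk 1: at line 6 remove [orqxc] add [nvznr,iwnh] -> 14 lines: drqs szrtc alple ydy ykklm squ dbey nvznr iwnh fwazy uhyj vggkw azlu hnhs
Hunk 2: at line 7 remove [nvznr,iwnh] add [iumj,vncbl,dvn] -> 15 lines: drqs szrtc alple ydy ykklm squ dbey iumj vncbl dvn fwazy uhyj vggkw azlu hnhs
Hunk 3: at line 7 remove [iumj] add [uksh,kar,dgy] -> 17 lines: drqs szrtc alple ydy ykklm squ dbey uksh kar dgy vncbl dvn fwazy uhyj vggkw azlu hnhs

Answer: drqs
szrtc
alple
ydy
ykklm
squ
dbey
uksh
kar
dgy
vncbl
dvn
fwazy
uhyj
vggkw
azlu
hnhs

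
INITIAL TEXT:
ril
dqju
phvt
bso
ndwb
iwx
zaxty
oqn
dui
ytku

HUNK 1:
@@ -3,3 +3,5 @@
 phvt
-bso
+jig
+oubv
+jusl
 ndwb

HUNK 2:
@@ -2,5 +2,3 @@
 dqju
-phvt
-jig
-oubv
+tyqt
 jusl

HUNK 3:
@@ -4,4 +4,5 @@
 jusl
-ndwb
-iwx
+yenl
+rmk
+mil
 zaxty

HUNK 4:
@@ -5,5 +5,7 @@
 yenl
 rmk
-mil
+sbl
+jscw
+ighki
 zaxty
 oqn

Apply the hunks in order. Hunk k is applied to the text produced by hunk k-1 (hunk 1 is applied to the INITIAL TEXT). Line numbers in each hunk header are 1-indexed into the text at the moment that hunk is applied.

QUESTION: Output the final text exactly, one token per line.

Hunk 1: at line 3 remove [bso] add [jig,oubv,jusl] -> 12 lines: ril dqju phvt jig oubv jusl ndwb iwx zaxty oqn dui ytku
Hunk 2: at line 2 remove [phvt,jig,oubv] add [tyqt] -> 10 lines: ril dqju tyqt jusl ndwb iwx zaxty oqn dui ytku
Hunk 3: at line 4 remove [ndwb,iwx] add [yenl,rmk,mil] -> 11 lines: ril dqju tyqt jusl yenl rmk mil zaxty oqn dui ytku
Hunk 4: at line 5 remove [mil] add [sbl,jscw,ighki] -> 13 lines: ril dqju tyqt jusl yenl rmk sbl jscw ighki zaxty oqn dui ytku

Answer: ril
dqju
tyqt
jusl
yenl
rmk
sbl
jscw
ighki
zaxty
oqn
dui
ytku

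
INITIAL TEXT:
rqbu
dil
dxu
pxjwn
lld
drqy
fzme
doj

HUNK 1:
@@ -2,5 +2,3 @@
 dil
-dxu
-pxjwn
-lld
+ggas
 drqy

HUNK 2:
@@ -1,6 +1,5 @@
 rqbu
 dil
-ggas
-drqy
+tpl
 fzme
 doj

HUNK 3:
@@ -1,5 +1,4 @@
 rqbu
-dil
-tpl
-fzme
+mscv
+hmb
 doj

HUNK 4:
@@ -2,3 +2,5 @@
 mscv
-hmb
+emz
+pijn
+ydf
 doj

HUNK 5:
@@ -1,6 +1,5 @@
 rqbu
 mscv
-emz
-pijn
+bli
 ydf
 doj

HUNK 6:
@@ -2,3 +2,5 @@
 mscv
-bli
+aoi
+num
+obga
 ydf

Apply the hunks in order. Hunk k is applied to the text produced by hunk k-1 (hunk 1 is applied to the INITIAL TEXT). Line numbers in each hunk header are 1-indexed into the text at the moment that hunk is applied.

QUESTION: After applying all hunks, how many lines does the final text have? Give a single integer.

Hunk 1: at line 2 remove [dxu,pxjwn,lld] add [ggas] -> 6 lines: rqbu dil ggas drqy fzme doj
Hunk 2: at line 1 remove [ggas,drqy] add [tpl] -> 5 lines: rqbu dil tpl fzme doj
Hunk 3: at line 1 remove [dil,tpl,fzme] add [mscv,hmb] -> 4 lines: rqbu mscv hmb doj
Hunk 4: at line 2 remove [hmb] add [emz,pijn,ydf] -> 6 lines: rqbu mscv emz pijn ydf doj
Hunk 5: at line 1 remove [emz,pijn] add [bli] -> 5 lines: rqbu mscv bli ydf doj
Hunk 6: at line 2 remove [bli] add [aoi,num,obga] -> 7 lines: rqbu mscv aoi num obga ydf doj
Final line count: 7

Answer: 7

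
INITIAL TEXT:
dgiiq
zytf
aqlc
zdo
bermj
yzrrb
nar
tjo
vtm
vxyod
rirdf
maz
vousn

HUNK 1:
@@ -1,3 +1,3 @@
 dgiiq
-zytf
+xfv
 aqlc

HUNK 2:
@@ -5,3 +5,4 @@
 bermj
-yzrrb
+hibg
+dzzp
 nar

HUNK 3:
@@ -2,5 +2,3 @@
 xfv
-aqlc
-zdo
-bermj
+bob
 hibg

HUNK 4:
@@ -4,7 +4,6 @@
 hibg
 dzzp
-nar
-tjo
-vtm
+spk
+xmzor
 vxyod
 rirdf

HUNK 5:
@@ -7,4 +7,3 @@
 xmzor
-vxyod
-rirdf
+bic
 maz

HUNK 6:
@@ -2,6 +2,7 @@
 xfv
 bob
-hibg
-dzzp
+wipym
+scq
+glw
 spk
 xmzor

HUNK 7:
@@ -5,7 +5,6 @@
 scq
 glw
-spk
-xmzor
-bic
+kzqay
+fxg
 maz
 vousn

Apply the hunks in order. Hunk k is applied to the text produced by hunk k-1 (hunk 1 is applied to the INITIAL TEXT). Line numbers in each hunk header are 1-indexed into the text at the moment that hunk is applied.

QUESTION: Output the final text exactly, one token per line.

Hunk 1: at line 1 remove [zytf] add [xfv] -> 13 lines: dgiiq xfv aqlc zdo bermj yzrrb nar tjo vtm vxyod rirdf maz vousn
Hunk 2: at line 5 remove [yzrrb] add [hibg,dzzp] -> 14 lines: dgiiq xfv aqlc zdo bermj hibg dzzp nar tjo vtm vxyod rirdf maz vousn
Hunk 3: at line 2 remove [aqlc,zdo,bermj] add [bob] -> 12 lines: dgiiq xfv bob hibg dzzp nar tjo vtm vxyod rirdf maz vousn
Hunk 4: at line 4 remove [nar,tjo,vtm] add [spk,xmzor] -> 11 lines: dgiiq xfv bob hibg dzzp spk xmzor vxyod rirdf maz vousn
Hunk 5: at line 7 remove [vxyod,rirdf] add [bic] -> 10 lines: dgiiq xfv bob hibg dzzp spk xmzor bic maz vousn
Hunk 6: at line 2 remove [hibg,dzzp] add [wipym,scq,glw] -> 11 lines: dgiiq xfv bob wipym scq glw spk xmzor bic maz vousn
Hunk 7: at line 5 remove [spk,xmzor,bic] add [kzqay,fxg] -> 10 lines: dgiiq xfv bob wipym scq glw kzqay fxg maz vousn

Answer: dgiiq
xfv
bob
wipym
scq
glw
kzqay
fxg
maz
vousn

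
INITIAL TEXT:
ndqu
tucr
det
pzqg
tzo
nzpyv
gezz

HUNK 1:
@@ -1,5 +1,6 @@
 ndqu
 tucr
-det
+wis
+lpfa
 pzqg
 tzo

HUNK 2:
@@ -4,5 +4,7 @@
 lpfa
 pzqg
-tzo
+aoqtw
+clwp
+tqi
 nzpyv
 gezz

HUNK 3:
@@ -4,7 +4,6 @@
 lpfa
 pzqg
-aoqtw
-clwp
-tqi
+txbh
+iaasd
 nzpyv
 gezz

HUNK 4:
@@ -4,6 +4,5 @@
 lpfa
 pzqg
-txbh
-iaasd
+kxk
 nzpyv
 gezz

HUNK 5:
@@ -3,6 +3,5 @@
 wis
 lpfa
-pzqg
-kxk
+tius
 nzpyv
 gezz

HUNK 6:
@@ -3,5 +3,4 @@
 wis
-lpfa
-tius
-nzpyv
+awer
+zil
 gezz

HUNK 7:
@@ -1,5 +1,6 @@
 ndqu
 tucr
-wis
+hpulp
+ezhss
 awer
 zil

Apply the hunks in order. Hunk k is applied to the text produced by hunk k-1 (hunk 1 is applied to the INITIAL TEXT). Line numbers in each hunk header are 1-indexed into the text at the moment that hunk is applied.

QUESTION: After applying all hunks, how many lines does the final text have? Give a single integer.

Hunk 1: at line 1 remove [det] add [wis,lpfa] -> 8 lines: ndqu tucr wis lpfa pzqg tzo nzpyv gezz
Hunk 2: at line 4 remove [tzo] add [aoqtw,clwp,tqi] -> 10 lines: ndqu tucr wis lpfa pzqg aoqtw clwp tqi nzpyv gezz
Hunk 3: at line 4 remove [aoqtw,clwp,tqi] add [txbh,iaasd] -> 9 lines: ndqu tucr wis lpfa pzqg txbh iaasd nzpyv gezz
Hunk 4: at line 4 remove [txbh,iaasd] add [kxk] -> 8 lines: ndqu tucr wis lpfa pzqg kxk nzpyv gezz
Hunk 5: at line 3 remove [pzqg,kxk] add [tius] -> 7 lines: ndqu tucr wis lpfa tius nzpyv gezz
Hunk 6: at line 3 remove [lpfa,tius,nzpyv] add [awer,zil] -> 6 lines: ndqu tucr wis awer zil gezz
Hunk 7: at line 1 remove [wis] add [hpulp,ezhss] -> 7 lines: ndqu tucr hpulp ezhss awer zil gezz
Final line count: 7

Answer: 7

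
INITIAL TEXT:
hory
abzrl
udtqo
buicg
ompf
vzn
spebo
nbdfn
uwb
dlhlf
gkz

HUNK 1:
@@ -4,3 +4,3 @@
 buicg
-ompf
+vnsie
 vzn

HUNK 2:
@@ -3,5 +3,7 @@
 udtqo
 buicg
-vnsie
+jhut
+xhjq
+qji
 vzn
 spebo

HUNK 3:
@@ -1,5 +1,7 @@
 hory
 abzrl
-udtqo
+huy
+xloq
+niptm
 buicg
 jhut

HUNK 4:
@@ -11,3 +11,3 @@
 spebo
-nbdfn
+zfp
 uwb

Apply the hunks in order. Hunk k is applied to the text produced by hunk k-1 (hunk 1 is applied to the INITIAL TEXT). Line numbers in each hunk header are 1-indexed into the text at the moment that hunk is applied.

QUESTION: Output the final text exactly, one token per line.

Hunk 1: at line 4 remove [ompf] add [vnsie] -> 11 lines: hory abzrl udtqo buicg vnsie vzn spebo nbdfn uwb dlhlf gkz
Hunk 2: at line 3 remove [vnsie] add [jhut,xhjq,qji] -> 13 lines: hory abzrl udtqo buicg jhut xhjq qji vzn spebo nbdfn uwb dlhlf gkz
Hunk 3: at line 1 remove [udtqo] add [huy,xloq,niptm] -> 15 lines: hory abzrl huy xloq niptm buicg jhut xhjq qji vzn spebo nbdfn uwb dlhlf gkz
Hunk 4: at line 11 remove [nbdfn] add [zfp] -> 15 lines: hory abzrl huy xloq niptm buicg jhut xhjq qji vzn spebo zfp uwb dlhlf gkz

Answer: hory
abzrl
huy
xloq
niptm
buicg
jhut
xhjq
qji
vzn
spebo
zfp
uwb
dlhlf
gkz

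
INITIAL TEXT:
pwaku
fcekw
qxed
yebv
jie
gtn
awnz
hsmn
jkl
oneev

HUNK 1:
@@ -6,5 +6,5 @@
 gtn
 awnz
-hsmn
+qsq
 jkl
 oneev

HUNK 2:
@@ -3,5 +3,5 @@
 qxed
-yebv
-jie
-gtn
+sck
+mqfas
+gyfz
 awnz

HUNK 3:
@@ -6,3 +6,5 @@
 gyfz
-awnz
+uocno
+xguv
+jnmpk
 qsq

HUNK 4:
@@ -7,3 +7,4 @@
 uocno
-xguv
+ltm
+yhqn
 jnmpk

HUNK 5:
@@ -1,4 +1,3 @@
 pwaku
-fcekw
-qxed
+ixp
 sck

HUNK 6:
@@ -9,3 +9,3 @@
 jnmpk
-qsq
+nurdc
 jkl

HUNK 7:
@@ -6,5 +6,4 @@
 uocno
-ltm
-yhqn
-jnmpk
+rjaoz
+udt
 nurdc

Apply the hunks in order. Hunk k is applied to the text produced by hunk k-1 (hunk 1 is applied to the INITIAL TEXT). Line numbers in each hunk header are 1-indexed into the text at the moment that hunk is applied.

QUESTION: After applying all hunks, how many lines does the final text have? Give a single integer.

Hunk 1: at line 6 remove [hsmn] add [qsq] -> 10 lines: pwaku fcekw qxed yebv jie gtn awnz qsq jkl oneev
Hunk 2: at line 3 remove [yebv,jie,gtn] add [sck,mqfas,gyfz] -> 10 lines: pwaku fcekw qxed sck mqfas gyfz awnz qsq jkl oneev
Hunk 3: at line 6 remove [awnz] add [uocno,xguv,jnmpk] -> 12 lines: pwaku fcekw qxed sck mqfas gyfz uocno xguv jnmpk qsq jkl oneev
Hunk 4: at line 7 remove [xguv] add [ltm,yhqn] -> 13 lines: pwaku fcekw qxed sck mqfas gyfz uocno ltm yhqn jnmpk qsq jkl oneev
Hunk 5: at line 1 remove [fcekw,qxed] add [ixp] -> 12 lines: pwaku ixp sck mqfas gyfz uocno ltm yhqn jnmpk qsq jkl oneev
Hunk 6: at line 9 remove [qsq] add [nurdc] -> 12 lines: pwaku ixp sck mqfas gyfz uocno ltm yhqn jnmpk nurdc jkl oneev
Hunk 7: at line 6 remove [ltm,yhqn,jnmpk] add [rjaoz,udt] -> 11 lines: pwaku ixp sck mqfas gyfz uocno rjaoz udt nurdc jkl oneev
Final line count: 11

Answer: 11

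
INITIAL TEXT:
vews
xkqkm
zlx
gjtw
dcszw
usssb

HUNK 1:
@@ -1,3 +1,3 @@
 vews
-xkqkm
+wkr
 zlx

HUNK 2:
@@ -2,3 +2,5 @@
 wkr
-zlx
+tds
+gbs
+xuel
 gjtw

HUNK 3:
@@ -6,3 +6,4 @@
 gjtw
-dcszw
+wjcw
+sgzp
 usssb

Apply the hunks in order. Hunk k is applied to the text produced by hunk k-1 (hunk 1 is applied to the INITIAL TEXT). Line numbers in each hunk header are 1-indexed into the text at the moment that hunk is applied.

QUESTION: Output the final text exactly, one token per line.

Hunk 1: at line 1 remove [xkqkm] add [wkr] -> 6 lines: vews wkr zlx gjtw dcszw usssb
Hunk 2: at line 2 remove [zlx] add [tds,gbs,xuel] -> 8 lines: vews wkr tds gbs xuel gjtw dcszw usssb
Hunk 3: at line 6 remove [dcszw] add [wjcw,sgzp] -> 9 lines: vews wkr tds gbs xuel gjtw wjcw sgzp usssb

Answer: vews
wkr
tds
gbs
xuel
gjtw
wjcw
sgzp
usssb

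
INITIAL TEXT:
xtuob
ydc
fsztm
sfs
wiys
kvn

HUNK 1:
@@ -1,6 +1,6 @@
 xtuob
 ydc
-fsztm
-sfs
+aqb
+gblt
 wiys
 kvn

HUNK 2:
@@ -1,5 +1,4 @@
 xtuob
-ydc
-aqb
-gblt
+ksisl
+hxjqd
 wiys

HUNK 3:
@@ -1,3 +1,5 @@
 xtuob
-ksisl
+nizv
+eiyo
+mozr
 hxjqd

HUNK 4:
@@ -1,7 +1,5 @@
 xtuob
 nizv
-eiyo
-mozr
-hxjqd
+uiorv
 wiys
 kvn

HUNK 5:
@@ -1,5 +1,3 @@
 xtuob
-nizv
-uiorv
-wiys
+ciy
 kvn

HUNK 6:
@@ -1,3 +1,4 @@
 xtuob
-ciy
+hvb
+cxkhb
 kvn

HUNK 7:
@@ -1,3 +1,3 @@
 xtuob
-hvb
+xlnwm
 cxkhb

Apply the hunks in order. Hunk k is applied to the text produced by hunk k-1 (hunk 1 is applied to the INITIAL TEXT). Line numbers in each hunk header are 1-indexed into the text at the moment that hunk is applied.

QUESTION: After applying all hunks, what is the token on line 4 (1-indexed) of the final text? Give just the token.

Answer: kvn

Derivation:
Hunk 1: at line 1 remove [fsztm,sfs] add [aqb,gblt] -> 6 lines: xtuob ydc aqb gblt wiys kvn
Hunk 2: at line 1 remove [ydc,aqb,gblt] add [ksisl,hxjqd] -> 5 lines: xtuob ksisl hxjqd wiys kvn
Hunk 3: at line 1 remove [ksisl] add [nizv,eiyo,mozr] -> 7 lines: xtuob nizv eiyo mozr hxjqd wiys kvn
Hunk 4: at line 1 remove [eiyo,mozr,hxjqd] add [uiorv] -> 5 lines: xtuob nizv uiorv wiys kvn
Hunk 5: at line 1 remove [nizv,uiorv,wiys] add [ciy] -> 3 lines: xtuob ciy kvn
Hunk 6: at line 1 remove [ciy] add [hvb,cxkhb] -> 4 lines: xtuob hvb cxkhb kvn
Hunk 7: at line 1 remove [hvb] add [xlnwm] -> 4 lines: xtuob xlnwm cxkhb kvn
Final line 4: kvn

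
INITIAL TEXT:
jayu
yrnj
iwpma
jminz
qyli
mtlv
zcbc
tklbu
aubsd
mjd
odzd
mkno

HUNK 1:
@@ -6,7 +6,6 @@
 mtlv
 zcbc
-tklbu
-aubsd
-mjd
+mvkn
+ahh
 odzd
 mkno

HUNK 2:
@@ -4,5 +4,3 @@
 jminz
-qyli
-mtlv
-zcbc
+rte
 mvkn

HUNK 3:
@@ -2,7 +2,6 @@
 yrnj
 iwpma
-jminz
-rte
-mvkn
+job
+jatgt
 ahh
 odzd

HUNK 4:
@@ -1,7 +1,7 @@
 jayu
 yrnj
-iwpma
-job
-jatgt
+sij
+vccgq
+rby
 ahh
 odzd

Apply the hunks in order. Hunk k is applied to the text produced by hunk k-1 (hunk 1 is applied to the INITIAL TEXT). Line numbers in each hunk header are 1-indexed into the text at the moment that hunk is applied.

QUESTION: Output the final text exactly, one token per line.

Hunk 1: at line 6 remove [tklbu,aubsd,mjd] add [mvkn,ahh] -> 11 lines: jayu yrnj iwpma jminz qyli mtlv zcbc mvkn ahh odzd mkno
Hunk 2: at line 4 remove [qyli,mtlv,zcbc] add [rte] -> 9 lines: jayu yrnj iwpma jminz rte mvkn ahh odzd mkno
Hunk 3: at line 2 remove [jminz,rte,mvkn] add [job,jatgt] -> 8 lines: jayu yrnj iwpma job jatgt ahh odzd mkno
Hunk 4: at line 1 remove [iwpma,job,jatgt] add [sij,vccgq,rby] -> 8 lines: jayu yrnj sij vccgq rby ahh odzd mkno

Answer: jayu
yrnj
sij
vccgq
rby
ahh
odzd
mkno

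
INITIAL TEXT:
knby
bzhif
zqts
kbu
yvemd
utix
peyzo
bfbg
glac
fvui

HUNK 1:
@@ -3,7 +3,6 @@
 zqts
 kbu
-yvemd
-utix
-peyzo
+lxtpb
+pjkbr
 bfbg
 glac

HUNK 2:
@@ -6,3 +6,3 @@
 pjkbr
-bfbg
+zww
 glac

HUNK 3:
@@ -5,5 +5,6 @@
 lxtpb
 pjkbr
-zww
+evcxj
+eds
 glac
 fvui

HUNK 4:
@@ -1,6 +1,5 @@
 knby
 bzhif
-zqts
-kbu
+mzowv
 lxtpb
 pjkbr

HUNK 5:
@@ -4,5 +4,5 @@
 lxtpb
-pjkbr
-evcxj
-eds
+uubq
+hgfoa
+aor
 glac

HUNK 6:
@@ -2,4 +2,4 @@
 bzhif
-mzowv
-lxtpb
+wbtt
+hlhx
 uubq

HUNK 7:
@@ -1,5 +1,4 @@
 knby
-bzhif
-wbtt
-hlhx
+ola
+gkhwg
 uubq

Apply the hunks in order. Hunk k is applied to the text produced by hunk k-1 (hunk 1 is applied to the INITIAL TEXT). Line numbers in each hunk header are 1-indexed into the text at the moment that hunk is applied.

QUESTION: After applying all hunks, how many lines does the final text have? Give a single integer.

Answer: 8

Derivation:
Hunk 1: at line 3 remove [yvemd,utix,peyzo] add [lxtpb,pjkbr] -> 9 lines: knby bzhif zqts kbu lxtpb pjkbr bfbg glac fvui
Hunk 2: at line 6 remove [bfbg] add [zww] -> 9 lines: knby bzhif zqts kbu lxtpb pjkbr zww glac fvui
Hunk 3: at line 5 remove [zww] add [evcxj,eds] -> 10 lines: knby bzhif zqts kbu lxtpb pjkbr evcxj eds glac fvui
Hunk 4: at line 1 remove [zqts,kbu] add [mzowv] -> 9 lines: knby bzhif mzowv lxtpb pjkbr evcxj eds glac fvui
Hunk 5: at line 4 remove [pjkbr,evcxj,eds] add [uubq,hgfoa,aor] -> 9 lines: knby bzhif mzowv lxtpb uubq hgfoa aor glac fvui
Hunk 6: at line 2 remove [mzowv,lxtpb] add [wbtt,hlhx] -> 9 lines: knby bzhif wbtt hlhx uubq hgfoa aor glac fvui
Hunk 7: at line 1 remove [bzhif,wbtt,hlhx] add [ola,gkhwg] -> 8 lines: knby ola gkhwg uubq hgfoa aor glac fvui
Final line count: 8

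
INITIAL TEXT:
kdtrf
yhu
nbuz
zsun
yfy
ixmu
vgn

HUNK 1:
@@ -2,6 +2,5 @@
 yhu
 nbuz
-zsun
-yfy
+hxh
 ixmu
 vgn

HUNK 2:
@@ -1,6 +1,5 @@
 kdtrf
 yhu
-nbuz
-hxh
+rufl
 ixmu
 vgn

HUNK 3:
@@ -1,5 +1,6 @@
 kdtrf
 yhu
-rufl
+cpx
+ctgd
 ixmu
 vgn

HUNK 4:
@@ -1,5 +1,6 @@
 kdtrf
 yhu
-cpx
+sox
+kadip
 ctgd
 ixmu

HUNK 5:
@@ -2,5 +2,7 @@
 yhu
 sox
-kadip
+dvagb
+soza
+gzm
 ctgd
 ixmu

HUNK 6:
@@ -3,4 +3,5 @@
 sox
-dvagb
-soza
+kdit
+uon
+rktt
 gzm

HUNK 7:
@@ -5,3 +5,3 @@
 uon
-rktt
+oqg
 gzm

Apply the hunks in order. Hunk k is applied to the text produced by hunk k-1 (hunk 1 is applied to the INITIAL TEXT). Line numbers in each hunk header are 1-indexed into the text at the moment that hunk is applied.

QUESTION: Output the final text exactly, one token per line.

Answer: kdtrf
yhu
sox
kdit
uon
oqg
gzm
ctgd
ixmu
vgn

Derivation:
Hunk 1: at line 2 remove [zsun,yfy] add [hxh] -> 6 lines: kdtrf yhu nbuz hxh ixmu vgn
Hunk 2: at line 1 remove [nbuz,hxh] add [rufl] -> 5 lines: kdtrf yhu rufl ixmu vgn
Hunk 3: at line 1 remove [rufl] add [cpx,ctgd] -> 6 lines: kdtrf yhu cpx ctgd ixmu vgn
Hunk 4: at line 1 remove [cpx] add [sox,kadip] -> 7 lines: kdtrf yhu sox kadip ctgd ixmu vgn
Hunk 5: at line 2 remove [kadip] add [dvagb,soza,gzm] -> 9 lines: kdtrf yhu sox dvagb soza gzm ctgd ixmu vgn
Hunk 6: at line 3 remove [dvagb,soza] add [kdit,uon,rktt] -> 10 lines: kdtrf yhu sox kdit uon rktt gzm ctgd ixmu vgn
Hunk 7: at line 5 remove [rktt] add [oqg] -> 10 lines: kdtrf yhu sox kdit uon oqg gzm ctgd ixmu vgn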